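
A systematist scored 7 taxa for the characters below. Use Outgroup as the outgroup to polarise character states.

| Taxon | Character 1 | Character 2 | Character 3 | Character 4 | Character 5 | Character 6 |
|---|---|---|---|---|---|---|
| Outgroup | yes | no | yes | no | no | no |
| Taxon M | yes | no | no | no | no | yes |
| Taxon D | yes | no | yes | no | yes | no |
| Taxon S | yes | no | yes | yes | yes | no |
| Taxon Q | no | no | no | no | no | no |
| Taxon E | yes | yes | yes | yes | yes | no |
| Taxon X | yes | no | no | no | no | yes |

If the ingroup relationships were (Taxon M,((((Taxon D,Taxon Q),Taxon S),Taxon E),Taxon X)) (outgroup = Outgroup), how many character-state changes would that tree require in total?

Map each character onto (Taxon M,((((Taxon D,Taxon Q),Taxon S),Taxon E),Taxon X)) (rooted by Outgroup) and count the minimum state changes it requires (Fitch parsimony):
Character 1: 1; Character 2: 1; Character 3: 3; Character 4: 2; Character 5: 2; Character 6: 2.
Total tree length = 11.

11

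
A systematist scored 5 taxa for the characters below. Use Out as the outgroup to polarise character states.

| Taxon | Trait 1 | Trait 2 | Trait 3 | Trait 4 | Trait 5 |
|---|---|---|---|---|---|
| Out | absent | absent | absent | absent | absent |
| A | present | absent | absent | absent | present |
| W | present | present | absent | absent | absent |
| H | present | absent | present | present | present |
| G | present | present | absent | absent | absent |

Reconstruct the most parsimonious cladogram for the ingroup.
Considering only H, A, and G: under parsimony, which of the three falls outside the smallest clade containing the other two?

G

The outgroup has state 'absent' for every character, so 'present' is the derived state throughout.
Trait 1 (derived state 'present') is shared by all ingroup taxa — unites the whole ingroup.
Only G and W show the derived state 'present' for Trait 2, supporting them as a clade.
Trait 3 (derived state 'present') is unique to H (autapomorphy; uninformative for grouping).
Trait 4: derived state 'present' in H only — an autapomorphy, so it tells us nothing about relationships among taxa.
Trait 5 (derived state 'present') is shared by A and H — a synapomorphy uniting that clade.
Most parsimonious ingroup topology: ((A,H),(W,G)).
A and H share a more recent common ancestor with each other than either does with G, so G is the least closely related of the three.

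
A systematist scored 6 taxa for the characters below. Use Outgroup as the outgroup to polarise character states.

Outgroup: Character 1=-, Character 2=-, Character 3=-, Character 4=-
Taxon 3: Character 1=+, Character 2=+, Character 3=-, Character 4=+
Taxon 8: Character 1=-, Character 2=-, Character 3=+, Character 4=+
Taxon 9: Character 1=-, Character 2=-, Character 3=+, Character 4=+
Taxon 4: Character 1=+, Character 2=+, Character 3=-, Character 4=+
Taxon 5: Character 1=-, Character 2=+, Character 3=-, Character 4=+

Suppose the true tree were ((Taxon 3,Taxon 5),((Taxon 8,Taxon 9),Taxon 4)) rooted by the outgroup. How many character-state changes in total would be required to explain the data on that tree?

6

Map each character onto ((Taxon 3,Taxon 5),((Taxon 8,Taxon 9),Taxon 4)) (rooted by Outgroup) and count the minimum state changes it requires (Fitch parsimony):
Character 1: 2; Character 2: 2; Character 3: 1; Character 4: 1.
Total tree length = 6.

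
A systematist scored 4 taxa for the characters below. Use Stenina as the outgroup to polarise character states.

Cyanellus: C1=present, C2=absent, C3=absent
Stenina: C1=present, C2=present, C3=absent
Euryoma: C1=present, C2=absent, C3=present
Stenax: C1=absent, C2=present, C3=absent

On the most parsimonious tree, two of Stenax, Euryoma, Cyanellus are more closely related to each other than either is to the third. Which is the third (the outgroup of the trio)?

Character polarity is set by the outgroup: the derived state is whichever differs from the outgroup's state, so for C1, C2 the derived state is 'absent', and for the remaining characters it is 'present'.
C1 (derived state 'absent') is unique to Stenax (autapomorphy; uninformative for grouping).
C2: derived state 'absent' in Cyanellus and Euryoma only — synapomorphy for {Cyanellus, Euryoma}.
C3: derived state 'present' in Euryoma only — an autapomorphy, so it tells us nothing about relationships among taxa.
Most parsimonious ingroup topology: ((Cyanellus,Euryoma),Stenax).
Euryoma and Cyanellus share a more recent common ancestor with each other than either does with Stenax, so Stenax is the least closely related of the three.

Stenax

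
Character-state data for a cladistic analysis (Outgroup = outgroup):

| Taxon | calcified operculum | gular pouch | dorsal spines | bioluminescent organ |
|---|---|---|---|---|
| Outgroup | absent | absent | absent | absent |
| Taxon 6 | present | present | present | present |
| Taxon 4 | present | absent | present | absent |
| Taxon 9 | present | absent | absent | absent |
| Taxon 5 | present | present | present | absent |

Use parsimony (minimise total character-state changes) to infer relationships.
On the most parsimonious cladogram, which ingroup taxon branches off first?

Taxon 9

The outgroup has state 'absent' for every character, so 'present' is the derived state throughout.
calcified operculum (derived state 'present') is shared by all ingroup taxa — unites the whole ingroup.
Only Taxon 5 and Taxon 6 show the derived state 'present' for gular pouch, supporting them as a clade.
dorsal spines (derived state 'present') is shared by Taxon 4, Taxon 5, and Taxon 6 — a synapomorphy uniting that clade.
bioluminescent organ: derived state 'present' in Taxon 6 only — an autapomorphy, so it tells us nothing about relationships among taxa.
Most parsimonious ingroup topology: (((Taxon 6,Taxon 5),Taxon 4),Taxon 9).
Taxon 9 is sister to the clade containing all other ingroup taxa, so it is the earliest-diverging (most basal) ingroup lineage.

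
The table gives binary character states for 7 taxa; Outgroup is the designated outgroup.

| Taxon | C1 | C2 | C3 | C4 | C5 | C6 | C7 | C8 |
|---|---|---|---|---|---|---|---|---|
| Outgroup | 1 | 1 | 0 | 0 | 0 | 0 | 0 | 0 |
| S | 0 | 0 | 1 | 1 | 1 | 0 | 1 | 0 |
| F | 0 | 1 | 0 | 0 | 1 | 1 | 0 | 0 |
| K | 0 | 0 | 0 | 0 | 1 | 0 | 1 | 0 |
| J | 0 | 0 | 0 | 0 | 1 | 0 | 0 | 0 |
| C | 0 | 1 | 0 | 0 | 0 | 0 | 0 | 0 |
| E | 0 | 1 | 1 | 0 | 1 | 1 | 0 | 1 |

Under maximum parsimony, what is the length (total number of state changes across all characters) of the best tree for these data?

9

Character polarity is set by the outgroup: the derived state is whichever differs from the outgroup's state, so for C1, C2 the derived state is '0', and for the remaining characters it is '1'.
C1 (derived state '0') is shared by all ingroup taxa — unites the whole ingroup.
C2 (derived state '0') is shared by J, K, and S — a synapomorphy uniting that clade.
C3 groups E and S, which is incompatible with the clades supported by the remaining characters; treating it as convergent (homoplasy) costs fewer steps than any alternative tree.
C4: derived state '1' in S only — an autapomorphy, so it tells us nothing about relationships among taxa.
Only E, F, J, K, and S show the derived state '1' for C5, supporting them as a clade.
C6 (derived state '1') is shared by E and F — a synapomorphy uniting that clade.
C7 (derived state '1') is shared by K and S — a synapomorphy uniting that clade.
C8 (derived state '1') is unique to E (autapomorphy; uninformative for grouping).
Most parsimonious ingroup topology: ((((S,K),J),(F,E)),C).
Changes per character on this tree: C1: 1; C2: 1; C3: 2; C4: 1; C5: 1; C6: 1; C7: 1; C8: 1.
Total = 9.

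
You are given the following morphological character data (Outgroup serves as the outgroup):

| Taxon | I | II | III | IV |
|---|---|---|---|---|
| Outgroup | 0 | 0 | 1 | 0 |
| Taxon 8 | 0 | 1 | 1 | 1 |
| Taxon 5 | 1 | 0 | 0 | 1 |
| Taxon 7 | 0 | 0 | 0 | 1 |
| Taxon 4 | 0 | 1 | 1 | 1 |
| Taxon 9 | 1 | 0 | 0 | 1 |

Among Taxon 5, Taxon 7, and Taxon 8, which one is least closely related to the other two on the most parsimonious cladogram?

Taxon 8

Character polarity is set by the outgroup: the derived state is whichever differs from the outgroup's state, so for III the derived state is '0', and for the remaining characters it is '1'.
I: derived state '1' in Taxon 5 and Taxon 9 only — synapomorphy for {Taxon 5, Taxon 9}.
II: derived state '1' in Taxon 4 and Taxon 8 only — synapomorphy for {Taxon 4, Taxon 8}.
Only Taxon 5, Taxon 7, and Taxon 9 show the derived state '0' for III, supporting them as a clade.
All ingroup taxa share the derived state '1' for IV; it defines the ingroup but does not resolve relationships within it.
Most parsimonious ingroup topology: ((Taxon 8,Taxon 4),((Taxon 5,Taxon 9),Taxon 7)).
Taxon 7 and Taxon 5 share a more recent common ancestor with each other than either does with Taxon 8, so Taxon 8 is the least closely related of the three.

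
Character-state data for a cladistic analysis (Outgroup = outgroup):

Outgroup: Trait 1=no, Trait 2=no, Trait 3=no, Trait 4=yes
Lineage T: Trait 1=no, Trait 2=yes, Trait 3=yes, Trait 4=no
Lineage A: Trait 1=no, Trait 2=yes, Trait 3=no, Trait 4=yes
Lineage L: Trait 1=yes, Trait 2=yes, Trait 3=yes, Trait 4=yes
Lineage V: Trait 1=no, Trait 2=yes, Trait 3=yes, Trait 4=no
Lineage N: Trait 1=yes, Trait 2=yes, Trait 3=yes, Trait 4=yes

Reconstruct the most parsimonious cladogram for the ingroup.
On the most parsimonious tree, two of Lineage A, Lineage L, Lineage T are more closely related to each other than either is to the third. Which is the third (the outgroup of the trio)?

Character polarity is set by the outgroup: the derived state is whichever differs from the outgroup's state, so for Trait 4 the derived state is 'no', and for the remaining characters it is 'yes'.
Trait 1: derived state 'yes' in Lineage L and Lineage N only — synapomorphy for {Lineage L, Lineage N}.
All ingroup taxa share the derived state 'yes' for Trait 2; it defines the ingroup but does not resolve relationships within it.
Trait 3 (derived state 'yes') is shared by Lineage L, Lineage N, Lineage T, and Lineage V — a synapomorphy uniting that clade.
Trait 4: derived state 'no' in Lineage T and Lineage V only — synapomorphy for {Lineage T, Lineage V}.
Most parsimonious ingroup topology: (((Lineage T,Lineage V),(Lineage L,Lineage N)),Lineage A).
Lineage T and Lineage L share a more recent common ancestor with each other than either does with Lineage A, so Lineage A is the least closely related of the three.

Lineage A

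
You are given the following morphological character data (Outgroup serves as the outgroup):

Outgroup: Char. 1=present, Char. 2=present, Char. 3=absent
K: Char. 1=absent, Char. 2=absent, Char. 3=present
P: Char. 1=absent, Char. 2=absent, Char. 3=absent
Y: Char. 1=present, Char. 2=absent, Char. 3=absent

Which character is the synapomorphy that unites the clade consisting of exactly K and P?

Char. 1

Character polarity is set by the outgroup: the derived state is whichever differs from the outgroup's state, so for Char. 1, Char. 2 the derived state is 'absent', and for the remaining characters it is 'present'.
Only K and P show the derived state 'absent' for Char. 1, supporting them as a clade.
Char. 2 (derived state 'absent') is shared by all ingroup taxa — unites the whole ingroup.
Char. 3: derived state 'present' in K only — an autapomorphy, so it tells us nothing about relationships among taxa.
Most parsimonious ingroup topology: ((K,P),Y).
The clade {K, P} is supported by Char. 1: its derived state 'absent' occurs in exactly those taxa and in no other taxon (including the outgroup).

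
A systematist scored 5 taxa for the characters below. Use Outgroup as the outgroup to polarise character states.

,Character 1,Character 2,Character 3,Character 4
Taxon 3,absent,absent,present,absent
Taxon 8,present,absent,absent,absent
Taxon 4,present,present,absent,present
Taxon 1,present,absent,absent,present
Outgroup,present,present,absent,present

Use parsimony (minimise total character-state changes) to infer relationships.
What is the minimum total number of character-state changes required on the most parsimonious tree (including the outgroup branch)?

4

Character polarity is set by the outgroup: the derived state is whichever differs from the outgroup's state, so for Character 1, Character 2, Character 4 the derived state is 'absent', and for the remaining characters it is 'present'.
Character 1 (derived state 'absent') is unique to Taxon 3 (autapomorphy; uninformative for grouping).
Only Taxon 1, Taxon 3, and Taxon 8 show the derived state 'absent' for Character 2, supporting them as a clade.
Character 3: derived state 'present' in Taxon 3 only — an autapomorphy, so it tells us nothing about relationships among taxa.
Character 4 (derived state 'absent') is shared by Taxon 3 and Taxon 8 — a synapomorphy uniting that clade.
Most parsimonious ingroup topology: (((Taxon 3,Taxon 8),Taxon 1),Taxon 4).
Changes per character on this tree: Character 1: 1; Character 2: 1; Character 3: 1; Character 4: 1.
Total = 4.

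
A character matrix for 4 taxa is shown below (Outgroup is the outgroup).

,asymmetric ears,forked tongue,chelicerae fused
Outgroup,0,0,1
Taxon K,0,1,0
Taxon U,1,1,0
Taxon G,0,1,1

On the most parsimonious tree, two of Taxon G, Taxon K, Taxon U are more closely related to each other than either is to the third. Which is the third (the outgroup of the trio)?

Character polarity is set by the outgroup: the derived state is whichever differs from the outgroup's state, so for chelicerae fused the derived state is '0', and for the remaining characters it is '1'.
asymmetric ears (derived state '1') is unique to Taxon U (autapomorphy; uninformative for grouping).
All ingroup taxa share the derived state '1' for forked tongue; it defines the ingroup but does not resolve relationships within it.
chelicerae fused (derived state '0') is shared by Taxon K and Taxon U — a synapomorphy uniting that clade.
Most parsimonious ingroup topology: ((Taxon K,Taxon U),Taxon G).
Taxon K and Taxon U share a more recent common ancestor with each other than either does with Taxon G, so Taxon G is the least closely related of the three.

Taxon G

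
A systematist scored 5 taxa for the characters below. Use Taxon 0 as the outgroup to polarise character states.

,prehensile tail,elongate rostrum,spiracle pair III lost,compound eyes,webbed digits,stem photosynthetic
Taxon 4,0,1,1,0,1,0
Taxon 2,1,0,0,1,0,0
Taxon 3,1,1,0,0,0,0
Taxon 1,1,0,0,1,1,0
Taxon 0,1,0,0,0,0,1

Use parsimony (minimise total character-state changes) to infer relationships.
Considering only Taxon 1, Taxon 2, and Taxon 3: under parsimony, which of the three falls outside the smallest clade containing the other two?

Character polarity is set by the outgroup: the derived state is whichever differs from the outgroup's state, so for prehensile tail, stem photosynthetic the derived state is '0', and for the remaining characters it is '1'.
prehensile tail (derived state '0') is unique to Taxon 4 (autapomorphy; uninformative for grouping).
elongate rostrum: derived state '1' in Taxon 3 and Taxon 4 only — synapomorphy for {Taxon 3, Taxon 4}.
spiracle pair III lost (derived state '1') is unique to Taxon 4 (autapomorphy; uninformative for grouping).
compound eyes (derived state '1') is shared by Taxon 1 and Taxon 2 — a synapomorphy uniting that clade.
webbed digits (state '1') occurs in Taxon 1 and Taxon 4 but conflicts with the nesting implied by the other characters — most parsimoniously interpreted as homoplasy.
All ingroup taxa share the derived state '0' for stem photosynthetic; it defines the ingroup but does not resolve relationships within it.
Most parsimonious ingroup topology: ((Taxon 1,Taxon 2),(Taxon 3,Taxon 4)).
Taxon 2 and Taxon 1 share a more recent common ancestor with each other than either does with Taxon 3, so Taxon 3 is the least closely related of the three.

Taxon 3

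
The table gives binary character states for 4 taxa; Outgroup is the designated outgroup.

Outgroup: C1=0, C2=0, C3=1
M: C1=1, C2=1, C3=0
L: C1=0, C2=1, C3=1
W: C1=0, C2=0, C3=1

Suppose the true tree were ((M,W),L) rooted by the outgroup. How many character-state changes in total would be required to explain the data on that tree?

4

Map each character onto ((M,W),L) (rooted by Outgroup) and count the minimum state changes it requires (Fitch parsimony):
C1: 1; C2: 2; C3: 1.
Total tree length = 4.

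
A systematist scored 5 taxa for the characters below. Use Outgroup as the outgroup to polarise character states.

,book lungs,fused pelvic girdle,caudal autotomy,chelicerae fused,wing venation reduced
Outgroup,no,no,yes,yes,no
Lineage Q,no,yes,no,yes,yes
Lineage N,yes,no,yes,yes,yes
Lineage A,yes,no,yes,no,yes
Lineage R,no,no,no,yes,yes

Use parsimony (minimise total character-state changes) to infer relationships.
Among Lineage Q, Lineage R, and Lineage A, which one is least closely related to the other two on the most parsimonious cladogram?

Character polarity is set by the outgroup: the derived state is whichever differs from the outgroup's state, so for caudal autotomy, chelicerae fused the derived state is 'no', and for the remaining characters it is 'yes'.
book lungs (derived state 'yes') is shared by Lineage A and Lineage N — a synapomorphy uniting that clade.
fused pelvic girdle (derived state 'yes') is unique to Lineage Q (autapomorphy; uninformative for grouping).
Only Lineage Q and Lineage R show the derived state 'no' for caudal autotomy, supporting them as a clade.
chelicerae fused: derived state 'no' in Lineage A only — an autapomorphy, so it tells us nothing about relationships among taxa.
All ingroup taxa share the derived state 'yes' for wing venation reduced; it defines the ingroup but does not resolve relationships within it.
Most parsimonious ingroup topology: ((Lineage Q,Lineage R),(Lineage N,Lineage A)).
Lineage Q and Lineage R share a more recent common ancestor with each other than either does with Lineage A, so Lineage A is the least closely related of the three.

Lineage A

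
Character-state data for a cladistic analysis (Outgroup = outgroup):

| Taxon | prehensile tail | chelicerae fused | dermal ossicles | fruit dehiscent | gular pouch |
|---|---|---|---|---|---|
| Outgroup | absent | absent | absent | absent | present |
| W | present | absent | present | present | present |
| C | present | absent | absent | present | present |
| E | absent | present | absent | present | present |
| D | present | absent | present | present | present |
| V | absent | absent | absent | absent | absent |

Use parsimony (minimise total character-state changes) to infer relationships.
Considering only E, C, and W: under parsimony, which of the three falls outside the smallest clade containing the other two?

Character polarity is set by the outgroup: the derived state is whichever differs from the outgroup's state, so for gular pouch the derived state is 'absent', and for the remaining characters it is 'present'.
prehensile tail (derived state 'present') is shared by C, D, and W — a synapomorphy uniting that clade.
chelicerae fused: derived state 'present' in E only — an autapomorphy, so it tells us nothing about relationships among taxa.
dermal ossicles: derived state 'present' in D and W only — synapomorphy for {D, W}.
fruit dehiscent: derived state 'present' in C, D, E, and W only — synapomorphy for {C, D, E, W}.
gular pouch: derived state 'absent' in V only — an autapomorphy, so it tells us nothing about relationships among taxa.
Most parsimonious ingroup topology: ((((W,D),C),E),V).
W and C share a more recent common ancestor with each other than either does with E, so E is the least closely related of the three.

E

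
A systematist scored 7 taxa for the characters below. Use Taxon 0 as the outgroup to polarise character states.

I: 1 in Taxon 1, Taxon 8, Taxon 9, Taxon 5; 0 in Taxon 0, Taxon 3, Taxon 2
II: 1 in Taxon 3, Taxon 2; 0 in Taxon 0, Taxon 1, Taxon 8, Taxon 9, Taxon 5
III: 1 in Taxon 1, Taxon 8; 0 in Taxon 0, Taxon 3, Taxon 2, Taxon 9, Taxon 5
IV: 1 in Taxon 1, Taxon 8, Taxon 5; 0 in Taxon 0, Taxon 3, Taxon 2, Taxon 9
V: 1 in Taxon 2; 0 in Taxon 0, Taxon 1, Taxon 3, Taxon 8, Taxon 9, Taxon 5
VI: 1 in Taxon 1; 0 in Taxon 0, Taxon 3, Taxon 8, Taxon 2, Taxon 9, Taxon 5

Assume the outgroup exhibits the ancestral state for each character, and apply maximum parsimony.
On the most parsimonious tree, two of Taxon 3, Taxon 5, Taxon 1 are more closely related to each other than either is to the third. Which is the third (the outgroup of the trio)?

The outgroup has state '0' for every character, so '1' is the derived state throughout.
I (derived state '1') is shared by Taxon 1, Taxon 5, Taxon 8, and Taxon 9 — a synapomorphy uniting that clade.
II (derived state '1') is shared by Taxon 2 and Taxon 3 — a synapomorphy uniting that clade.
Only Taxon 1 and Taxon 8 show the derived state '1' for III, supporting them as a clade.
IV (derived state '1') is shared by Taxon 1, Taxon 5, and Taxon 8 — a synapomorphy uniting that clade.
V: derived state '1' in Taxon 2 only — an autapomorphy, so it tells us nothing about relationships among taxa.
VI: derived state '1' in Taxon 1 only — an autapomorphy, so it tells us nothing about relationships among taxa.
Most parsimonious ingroup topology: ((((Taxon 1,Taxon 8),Taxon 5),Taxon 9),(Taxon 3,Taxon 2)).
Taxon 5 and Taxon 1 share a more recent common ancestor with each other than either does with Taxon 3, so Taxon 3 is the least closely related of the three.

Taxon 3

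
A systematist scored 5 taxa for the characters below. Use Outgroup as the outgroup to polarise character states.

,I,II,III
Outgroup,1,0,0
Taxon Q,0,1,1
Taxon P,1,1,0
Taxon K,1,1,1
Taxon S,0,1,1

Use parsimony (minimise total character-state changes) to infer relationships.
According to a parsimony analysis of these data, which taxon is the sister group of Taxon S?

Taxon Q

Character polarity is set by the outgroup: the derived state is whichever differs from the outgroup's state, so for I the derived state is '0', and for the remaining characters it is '1'.
I: derived state '0' in Taxon Q and Taxon S only — synapomorphy for {Taxon Q, Taxon S}.
II (derived state '1') is shared by all ingroup taxa — unites the whole ingroup.
Only Taxon K, Taxon Q, and Taxon S show the derived state '1' for III, supporting them as a clade.
Most parsimonious ingroup topology: (((Taxon Q,Taxon S),Taxon K),Taxon P).
Taxon S and Taxon Q form a cherry on this tree, so they are sister taxa.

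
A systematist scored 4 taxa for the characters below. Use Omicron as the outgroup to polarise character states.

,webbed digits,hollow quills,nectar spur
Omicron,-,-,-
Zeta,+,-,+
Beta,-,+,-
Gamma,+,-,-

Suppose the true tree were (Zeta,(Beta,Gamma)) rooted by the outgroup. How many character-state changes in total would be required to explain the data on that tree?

4

Map each character onto (Zeta,(Beta,Gamma)) (rooted by Omicron) and count the minimum state changes it requires (Fitch parsimony):
webbed digits: 2; hollow quills: 1; nectar spur: 1.
Total tree length = 4.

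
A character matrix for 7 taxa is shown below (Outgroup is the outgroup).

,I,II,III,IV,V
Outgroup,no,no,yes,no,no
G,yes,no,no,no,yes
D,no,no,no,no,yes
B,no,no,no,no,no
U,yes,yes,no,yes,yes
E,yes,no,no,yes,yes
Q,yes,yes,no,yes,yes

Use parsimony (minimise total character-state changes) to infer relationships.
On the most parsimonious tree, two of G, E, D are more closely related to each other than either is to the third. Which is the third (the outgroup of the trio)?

Character polarity is set by the outgroup: the derived state is whichever differs from the outgroup's state, so for III the derived state is 'no', and for the remaining characters it is 'yes'.
I (derived state 'yes') is shared by E, G, Q, and U — a synapomorphy uniting that clade.
Only Q and U show the derived state 'yes' for II, supporting them as a clade.
III (derived state 'no') is shared by all ingroup taxa — unites the whole ingroup.
IV: derived state 'yes' in E, Q, and U only — synapomorphy for {E, Q, U}.
V (derived state 'yes') is shared by D, E, G, Q, and U — a synapomorphy uniting that clade.
Most parsimonious ingroup topology: (((G,((U,Q),E)),D),B).
E and G share a more recent common ancestor with each other than either does with D, so D is the least closely related of the three.

D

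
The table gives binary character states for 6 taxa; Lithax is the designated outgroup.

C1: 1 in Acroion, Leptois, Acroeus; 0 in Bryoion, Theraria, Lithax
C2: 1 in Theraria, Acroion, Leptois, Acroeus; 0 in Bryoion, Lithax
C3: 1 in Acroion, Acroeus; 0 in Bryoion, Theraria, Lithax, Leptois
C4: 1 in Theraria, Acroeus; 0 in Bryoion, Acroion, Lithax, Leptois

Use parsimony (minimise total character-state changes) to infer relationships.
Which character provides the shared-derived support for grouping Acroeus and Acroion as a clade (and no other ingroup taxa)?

The outgroup has state '0' for every character, so '1' is the derived state throughout.
Only Acroeus, Acroion, and Leptois show the derived state '1' for C1, supporting them as a clade.
C2: derived state '1' in Acroeus, Acroion, Leptois, and Theraria only — synapomorphy for {Acroeus, Acroion, Leptois, Theraria}.
Only Acroeus and Acroion show the derived state '1' for C3, supporting them as a clade.
C4 (state '1') occurs in Acroeus and Theraria but conflicts with the nesting implied by the other characters — most parsimoniously interpreted as homoplasy.
Most parsimonious ingroup topology: (Bryoion,((Leptois,(Acroion,Acroeus)),Theraria)).
The clade {Acroeus, Acroion} is supported by C3: its derived state '1' occurs in exactly those taxa and in no other taxon (including the outgroup).

C3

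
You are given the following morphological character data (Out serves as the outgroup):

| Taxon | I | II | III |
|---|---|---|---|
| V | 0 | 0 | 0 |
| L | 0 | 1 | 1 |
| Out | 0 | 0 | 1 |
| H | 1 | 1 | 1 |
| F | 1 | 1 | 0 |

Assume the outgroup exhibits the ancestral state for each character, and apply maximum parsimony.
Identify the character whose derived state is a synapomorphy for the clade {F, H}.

I

Character polarity is set by the outgroup: the derived state is whichever differs from the outgroup's state, so for III the derived state is '0', and for the remaining characters it is '1'.
Only F and H show the derived state '1' for I, supporting them as a clade.
II (derived state '1') is shared by F, H, and L — a synapomorphy uniting that clade.
III (state '0') occurs in F and V but conflicts with the nesting implied by the other characters — most parsimoniously interpreted as homoplasy.
Most parsimonious ingroup topology: ((L,(H,F)),V).
The clade {F, H} is supported by I: its derived state '1' occurs in exactly those taxa and in no other taxon (including the outgroup).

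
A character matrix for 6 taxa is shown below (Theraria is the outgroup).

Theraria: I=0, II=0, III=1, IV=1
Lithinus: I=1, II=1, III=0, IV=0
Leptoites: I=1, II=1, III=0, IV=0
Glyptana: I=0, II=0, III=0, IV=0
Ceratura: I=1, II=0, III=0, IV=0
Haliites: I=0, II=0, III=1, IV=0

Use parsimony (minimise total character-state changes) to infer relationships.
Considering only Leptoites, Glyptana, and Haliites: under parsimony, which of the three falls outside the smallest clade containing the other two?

Haliites

Character polarity is set by the outgroup: the derived state is whichever differs from the outgroup's state, so for III, IV the derived state is '0', and for the remaining characters it is '1'.
I (derived state '1') is shared by Ceratura, Leptoites, and Lithinus — a synapomorphy uniting that clade.
Only Leptoites and Lithinus show the derived state '1' for II, supporting them as a clade.
III: derived state '0' in Ceratura, Glyptana, Leptoites, and Lithinus only — synapomorphy for {Ceratura, Glyptana, Leptoites, Lithinus}.
All ingroup taxa share the derived state '0' for IV; it defines the ingroup but does not resolve relationships within it.
Most parsimonious ingroup topology: ((((Lithinus,Leptoites),Ceratura),Glyptana),Haliites).
Glyptana and Leptoites share a more recent common ancestor with each other than either does with Haliites, so Haliites is the least closely related of the three.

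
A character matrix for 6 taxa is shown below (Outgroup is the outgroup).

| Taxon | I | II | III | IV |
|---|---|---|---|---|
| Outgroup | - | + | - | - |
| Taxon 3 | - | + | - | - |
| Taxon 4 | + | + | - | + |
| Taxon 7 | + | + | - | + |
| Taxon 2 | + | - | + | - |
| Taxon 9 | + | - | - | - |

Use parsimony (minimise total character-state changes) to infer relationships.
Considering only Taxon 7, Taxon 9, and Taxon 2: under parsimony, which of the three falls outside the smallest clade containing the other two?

Character polarity is set by the outgroup: the derived state is whichever differs from the outgroup's state, so for II the derived state is '-', and for the remaining characters it is '+'.
Only Taxon 2, Taxon 4, Taxon 7, and Taxon 9 show the derived state '+' for I, supporting them as a clade.
II: derived state '-' in Taxon 2 and Taxon 9 only — synapomorphy for {Taxon 2, Taxon 9}.
III: derived state '+' in Taxon 2 only — an autapomorphy, so it tells us nothing about relationships among taxa.
Only Taxon 4 and Taxon 7 show the derived state '+' for IV, supporting them as a clade.
Most parsimonious ingroup topology: (Taxon 3,((Taxon 4,Taxon 7),(Taxon 2,Taxon 9))).
Taxon 9 and Taxon 2 share a more recent common ancestor with each other than either does with Taxon 7, so Taxon 7 is the least closely related of the three.

Taxon 7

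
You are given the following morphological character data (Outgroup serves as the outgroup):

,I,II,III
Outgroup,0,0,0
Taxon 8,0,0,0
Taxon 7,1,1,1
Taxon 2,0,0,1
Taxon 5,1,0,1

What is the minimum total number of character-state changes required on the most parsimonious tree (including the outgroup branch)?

3

The outgroup has state '0' for every character, so '1' is the derived state throughout.
Only Taxon 5 and Taxon 7 show the derived state '1' for I, supporting them as a clade.
II: derived state '1' in Taxon 7 only — an autapomorphy, so it tells us nothing about relationships among taxa.
Only Taxon 2, Taxon 5, and Taxon 7 show the derived state '1' for III, supporting them as a clade.
Most parsimonious ingroup topology: (Taxon 8,((Taxon 7,Taxon 5),Taxon 2)).
Changes per character on this tree: I: 1; II: 1; III: 1.
Total = 3.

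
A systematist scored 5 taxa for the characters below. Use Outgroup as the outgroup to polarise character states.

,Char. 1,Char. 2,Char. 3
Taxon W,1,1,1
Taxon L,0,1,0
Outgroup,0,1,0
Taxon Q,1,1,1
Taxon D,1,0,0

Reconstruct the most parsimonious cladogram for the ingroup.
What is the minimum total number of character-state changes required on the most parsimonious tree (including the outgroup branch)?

3

Character polarity is set by the outgroup: the derived state is whichever differs from the outgroup's state, so for Char. 2 the derived state is '0', and for the remaining characters it is '1'.
Char. 1: derived state '1' in Taxon D, Taxon Q, and Taxon W only — synapomorphy for {Taxon D, Taxon Q, Taxon W}.
Char. 2: derived state '0' in Taxon D only — an autapomorphy, so it tells us nothing about relationships among taxa.
Char. 3 (derived state '1') is shared by Taxon Q and Taxon W — a synapomorphy uniting that clade.
Most parsimonious ingroup topology: (((Taxon W,Taxon Q),Taxon D),Taxon L).
Changes per character on this tree: Char. 1: 1; Char. 2: 1; Char. 3: 1.
Total = 3.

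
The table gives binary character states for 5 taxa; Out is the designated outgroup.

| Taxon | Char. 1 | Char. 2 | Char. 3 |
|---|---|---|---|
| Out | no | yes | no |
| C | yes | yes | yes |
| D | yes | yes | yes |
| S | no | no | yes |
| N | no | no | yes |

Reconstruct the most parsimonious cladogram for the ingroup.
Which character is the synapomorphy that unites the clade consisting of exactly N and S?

Char. 2

Character polarity is set by the outgroup: the derived state is whichever differs from the outgroup's state, so for Char. 2 the derived state is 'no', and for the remaining characters it is 'yes'.
Only C and D show the derived state 'yes' for Char. 1, supporting them as a clade.
Only N and S show the derived state 'no' for Char. 2, supporting them as a clade.
Char. 3 (derived state 'yes') is shared by all ingroup taxa — unites the whole ingroup.
Most parsimonious ingroup topology: ((C,D),(S,N)).
The clade {N, S} is supported by Char. 2: its derived state 'no' occurs in exactly those taxa and in no other taxon (including the outgroup).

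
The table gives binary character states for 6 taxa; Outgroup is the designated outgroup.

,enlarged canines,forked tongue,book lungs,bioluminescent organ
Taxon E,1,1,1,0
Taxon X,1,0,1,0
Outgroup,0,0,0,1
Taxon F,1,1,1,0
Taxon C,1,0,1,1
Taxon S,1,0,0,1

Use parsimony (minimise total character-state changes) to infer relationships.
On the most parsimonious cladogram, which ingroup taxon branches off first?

Taxon S

Character polarity is set by the outgroup: the derived state is whichever differs from the outgroup's state, so for bioluminescent organ the derived state is '0', and for the remaining characters it is '1'.
enlarged canines (derived state '1') is shared by all ingroup taxa — unites the whole ingroup.
Only Taxon E and Taxon F show the derived state '1' for forked tongue, supporting them as a clade.
book lungs: derived state '1' in Taxon C, Taxon E, Taxon F, and Taxon X only — synapomorphy for {Taxon C, Taxon E, Taxon F, Taxon X}.
bioluminescent organ: derived state '0' in Taxon E, Taxon F, and Taxon X only — synapomorphy for {Taxon E, Taxon F, Taxon X}.
Most parsimonious ingroup topology: ((((Taxon E,Taxon F),Taxon X),Taxon C),Taxon S).
Taxon S is sister to the clade containing all other ingroup taxa, so it is the earliest-diverging (most basal) ingroup lineage.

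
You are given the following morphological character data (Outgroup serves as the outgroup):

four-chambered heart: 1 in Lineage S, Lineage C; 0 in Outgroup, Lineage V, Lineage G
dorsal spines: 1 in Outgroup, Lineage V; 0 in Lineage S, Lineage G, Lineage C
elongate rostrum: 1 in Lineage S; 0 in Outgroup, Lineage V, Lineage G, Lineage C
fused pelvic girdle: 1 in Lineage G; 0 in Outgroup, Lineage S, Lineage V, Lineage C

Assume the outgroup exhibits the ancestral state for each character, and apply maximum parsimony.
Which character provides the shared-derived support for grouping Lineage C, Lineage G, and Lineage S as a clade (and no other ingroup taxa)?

Character polarity is set by the outgroup: the derived state is whichever differs from the outgroup's state, so for dorsal spines the derived state is '0', and for the remaining characters it is '1'.
four-chambered heart: derived state '1' in Lineage C and Lineage S only — synapomorphy for {Lineage C, Lineage S}.
dorsal spines: derived state '0' in Lineage C, Lineage G, and Lineage S only — synapomorphy for {Lineage C, Lineage G, Lineage S}.
elongate rostrum (derived state '1') is unique to Lineage S (autapomorphy; uninformative for grouping).
fused pelvic girdle (derived state '1') is unique to Lineage G (autapomorphy; uninformative for grouping).
Most parsimonious ingroup topology: (((Lineage S,Lineage C),Lineage G),Lineage V).
The clade {Lineage C, Lineage G, Lineage S} is supported by dorsal spines: its derived state '0' occurs in exactly those taxa and in no other taxon (including the outgroup).

dorsal spines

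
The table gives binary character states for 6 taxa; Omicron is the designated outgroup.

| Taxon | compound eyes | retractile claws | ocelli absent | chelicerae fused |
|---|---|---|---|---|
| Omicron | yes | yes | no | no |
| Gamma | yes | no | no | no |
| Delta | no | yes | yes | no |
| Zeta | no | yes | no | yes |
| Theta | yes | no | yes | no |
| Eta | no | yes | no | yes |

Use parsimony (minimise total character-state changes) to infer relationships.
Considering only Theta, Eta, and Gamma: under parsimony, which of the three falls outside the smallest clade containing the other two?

Eta

Character polarity is set by the outgroup: the derived state is whichever differs from the outgroup's state, so for compound eyes, retractile claws the derived state is 'no', and for the remaining characters it is 'yes'.
Only Delta, Eta, and Zeta show the derived state 'no' for compound eyes, supporting them as a clade.
Only Gamma and Theta show the derived state 'no' for retractile claws, supporting them as a clade.
ocelli absent (state 'yes') occurs in Delta and Theta but conflicts with the nesting implied by the other characters — most parsimoniously interpreted as homoplasy.
chelicerae fused: derived state 'yes' in Eta and Zeta only — synapomorphy for {Eta, Zeta}.
Most parsimonious ingroup topology: ((Gamma,Theta),(Delta,(Zeta,Eta))).
Gamma and Theta share a more recent common ancestor with each other than either does with Eta, so Eta is the least closely related of the three.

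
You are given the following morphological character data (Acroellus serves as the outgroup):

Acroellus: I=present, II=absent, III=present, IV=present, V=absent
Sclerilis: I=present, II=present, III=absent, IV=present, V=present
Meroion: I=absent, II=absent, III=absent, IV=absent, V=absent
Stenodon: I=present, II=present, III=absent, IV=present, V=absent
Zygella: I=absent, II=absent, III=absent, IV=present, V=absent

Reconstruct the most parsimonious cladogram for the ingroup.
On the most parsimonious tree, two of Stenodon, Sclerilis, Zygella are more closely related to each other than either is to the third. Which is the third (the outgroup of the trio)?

Zygella

Character polarity is set by the outgroup: the derived state is whichever differs from the outgroup's state, so for I, III, IV the derived state is 'absent', and for the remaining characters it is 'present'.
Only Meroion and Zygella show the derived state 'absent' for I, supporting them as a clade.
II (derived state 'present') is shared by Sclerilis and Stenodon — a synapomorphy uniting that clade.
All ingroup taxa share the derived state 'absent' for III; it defines the ingroup but does not resolve relationships within it.
IV (derived state 'absent') is unique to Meroion (autapomorphy; uninformative for grouping).
V (derived state 'present') is unique to Sclerilis (autapomorphy; uninformative for grouping).
Most parsimonious ingroup topology: ((Sclerilis,Stenodon),(Meroion,Zygella)).
Stenodon and Sclerilis share a more recent common ancestor with each other than either does with Zygella, so Zygella is the least closely related of the three.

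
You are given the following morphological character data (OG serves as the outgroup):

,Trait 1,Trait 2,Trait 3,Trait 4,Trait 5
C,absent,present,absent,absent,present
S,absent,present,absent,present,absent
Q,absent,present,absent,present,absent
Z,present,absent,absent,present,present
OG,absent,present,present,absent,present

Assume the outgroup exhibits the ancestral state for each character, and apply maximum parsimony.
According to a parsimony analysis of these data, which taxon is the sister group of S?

Q

Character polarity is set by the outgroup: the derived state is whichever differs from the outgroup's state, so for Trait 2, Trait 3, Trait 5 the derived state is 'absent', and for the remaining characters it is 'present'.
Trait 1: derived state 'present' in Z only — an autapomorphy, so it tells us nothing about relationships among taxa.
Trait 2: derived state 'absent' in Z only — an autapomorphy, so it tells us nothing about relationships among taxa.
Trait 3 (derived state 'absent') is shared by all ingroup taxa — unites the whole ingroup.
Only Q, S, and Z show the derived state 'present' for Trait 4, supporting them as a clade.
Only Q and S show the derived state 'absent' for Trait 5, supporting them as a clade.
Most parsimonious ingroup topology: (((S,Q),Z),C).
S and Q form a cherry on this tree, so they are sister taxa.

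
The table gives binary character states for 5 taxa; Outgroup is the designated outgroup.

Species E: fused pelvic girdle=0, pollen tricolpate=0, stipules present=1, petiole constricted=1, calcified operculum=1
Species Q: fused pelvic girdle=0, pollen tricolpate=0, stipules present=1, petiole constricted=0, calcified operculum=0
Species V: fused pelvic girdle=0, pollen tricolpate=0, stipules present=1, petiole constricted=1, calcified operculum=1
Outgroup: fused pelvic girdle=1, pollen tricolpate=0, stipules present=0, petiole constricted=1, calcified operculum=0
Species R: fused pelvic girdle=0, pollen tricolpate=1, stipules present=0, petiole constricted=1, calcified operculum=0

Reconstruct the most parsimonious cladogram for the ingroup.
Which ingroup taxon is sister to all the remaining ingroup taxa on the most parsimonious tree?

Character polarity is set by the outgroup: the derived state is whichever differs from the outgroup's state, so for fused pelvic girdle, petiole constricted the derived state is '0', and for the remaining characters it is '1'.
fused pelvic girdle (derived state '0') is shared by all ingroup taxa — unites the whole ingroup.
pollen tricolpate (derived state '1') is unique to Species R (autapomorphy; uninformative for grouping).
Only Species E, Species Q, and Species V show the derived state '1' for stipules present, supporting them as a clade.
petiole constricted (derived state '0') is unique to Species Q (autapomorphy; uninformative for grouping).
calcified operculum: derived state '1' in Species E and Species V only — synapomorphy for {Species E, Species V}.
Most parsimonious ingroup topology: (Species R,((Species V,Species E),Species Q)).
Species R is sister to the clade containing all other ingroup taxa, so it is the earliest-diverging (most basal) ingroup lineage.

Species R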